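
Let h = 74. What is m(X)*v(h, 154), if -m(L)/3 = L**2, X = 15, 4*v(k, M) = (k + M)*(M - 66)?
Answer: -3385800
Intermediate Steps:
v(k, M) = (-66 + M)*(M + k)/4 (v(k, M) = ((k + M)*(M - 66))/4 = ((M + k)*(-66 + M))/4 = ((-66 + M)*(M + k))/4 = (-66 + M)*(M + k)/4)
m(L) = -3*L**2
m(X)*v(h, 154) = (-3*15**2)*(-33/2*154 - 33/2*74 + (1/4)*154**2 + (1/4)*154*74) = (-3*225)*(-2541 - 1221 + (1/4)*23716 + 2849) = -675*(-2541 - 1221 + 5929 + 2849) = -675*5016 = -3385800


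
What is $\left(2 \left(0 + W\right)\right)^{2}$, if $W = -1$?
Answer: $4$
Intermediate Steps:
$\left(2 \left(0 + W\right)\right)^{2} = \left(2 \left(0 - 1\right)\right)^{2} = \left(2 \left(-1\right)\right)^{2} = \left(-2\right)^{2} = 4$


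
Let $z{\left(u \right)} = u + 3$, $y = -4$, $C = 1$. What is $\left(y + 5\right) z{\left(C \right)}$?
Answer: $4$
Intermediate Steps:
$z{\left(u \right)} = 3 + u$
$\left(y + 5\right) z{\left(C \right)} = \left(-4 + 5\right) \left(3 + 1\right) = 1 \cdot 4 = 4$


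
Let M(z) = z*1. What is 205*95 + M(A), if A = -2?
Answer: 19473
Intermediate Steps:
M(z) = z
205*95 + M(A) = 205*95 - 2 = 19475 - 2 = 19473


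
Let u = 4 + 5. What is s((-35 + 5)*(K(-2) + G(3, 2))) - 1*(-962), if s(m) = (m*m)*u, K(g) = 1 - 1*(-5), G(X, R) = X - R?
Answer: 397862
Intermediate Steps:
K(g) = 6 (K(g) = 1 + 5 = 6)
u = 9
s(m) = 9*m² (s(m) = (m*m)*9 = m²*9 = 9*m²)
s((-35 + 5)*(K(-2) + G(3, 2))) - 1*(-962) = 9*((-35 + 5)*(6 + (3 - 1*2)))² - 1*(-962) = 9*(-30*(6 + (3 - 2)))² + 962 = 9*(-30*(6 + 1))² + 962 = 9*(-30*7)² + 962 = 9*(-210)² + 962 = 9*44100 + 962 = 396900 + 962 = 397862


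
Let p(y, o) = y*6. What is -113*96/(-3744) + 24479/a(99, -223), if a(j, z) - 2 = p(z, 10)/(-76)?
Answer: 36362063/29055 ≈ 1251.5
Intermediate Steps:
p(y, o) = 6*y
a(j, z) = 2 - 3*z/38 (a(j, z) = 2 + (6*z)/(-76) = 2 + (6*z)*(-1/76) = 2 - 3*z/38)
-113*96/(-3744) + 24479/a(99, -223) = -113*96/(-3744) + 24479/(2 - 3/38*(-223)) = -10848*(-1/3744) + 24479/(2 + 669/38) = 113/39 + 24479/(745/38) = 113/39 + 24479*(38/745) = 113/39 + 930202/745 = 36362063/29055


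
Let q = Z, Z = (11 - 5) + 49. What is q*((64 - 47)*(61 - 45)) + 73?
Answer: 15033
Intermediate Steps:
Z = 55 (Z = 6 + 49 = 55)
q = 55
q*((64 - 47)*(61 - 45)) + 73 = 55*((64 - 47)*(61 - 45)) + 73 = 55*(17*16) + 73 = 55*272 + 73 = 14960 + 73 = 15033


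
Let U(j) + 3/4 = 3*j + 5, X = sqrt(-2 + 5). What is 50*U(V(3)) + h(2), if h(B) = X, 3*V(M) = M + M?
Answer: 1025/2 + sqrt(3) ≈ 514.23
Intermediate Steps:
V(M) = 2*M/3 (V(M) = (M + M)/3 = (2*M)/3 = 2*M/3)
X = sqrt(3) ≈ 1.7320
h(B) = sqrt(3)
U(j) = 17/4 + 3*j (U(j) = -3/4 + (3*j + 5) = -3/4 + (5 + 3*j) = 17/4 + 3*j)
50*U(V(3)) + h(2) = 50*(17/4 + 3*((2/3)*3)) + sqrt(3) = 50*(17/4 + 3*2) + sqrt(3) = 50*(17/4 + 6) + sqrt(3) = 50*(41/4) + sqrt(3) = 1025/2 + sqrt(3)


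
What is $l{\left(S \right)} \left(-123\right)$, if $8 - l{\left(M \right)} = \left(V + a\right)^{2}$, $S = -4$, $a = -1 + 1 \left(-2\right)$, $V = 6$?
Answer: $123$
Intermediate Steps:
$a = -3$ ($a = -1 - 2 = -3$)
$l{\left(M \right)} = -1$ ($l{\left(M \right)} = 8 - \left(6 - 3\right)^{2} = 8 - 3^{2} = 8 - 9 = -1$)
$l{\left(S \right)} \left(-123\right) = \left(-1\right) \left(-123\right) = 123$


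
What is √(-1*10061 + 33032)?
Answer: √22971 ≈ 151.56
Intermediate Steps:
√(-1*10061 + 33032) = √(-10061 + 33032) = √22971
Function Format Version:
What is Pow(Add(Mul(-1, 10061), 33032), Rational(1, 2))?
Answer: Pow(22971, Rational(1, 2)) ≈ 151.56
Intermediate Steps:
Pow(Add(Mul(-1, 10061), 33032), Rational(1, 2)) = Pow(Add(-10061, 33032), Rational(1, 2)) = Pow(22971, Rational(1, 2))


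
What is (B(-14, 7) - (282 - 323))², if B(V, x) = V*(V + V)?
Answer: 187489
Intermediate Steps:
B(V, x) = 2*V² (B(V, x) = V*(2*V) = 2*V²)
(B(-14, 7) - (282 - 323))² = (2*(-14)² - (282 - 323))² = (2*196 - 1*(-41))² = (392 + 41)² = 433² = 187489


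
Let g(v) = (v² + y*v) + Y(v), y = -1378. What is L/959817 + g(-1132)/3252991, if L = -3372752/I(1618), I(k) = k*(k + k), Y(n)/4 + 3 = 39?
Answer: 1784955138526518674/2043470359757271207 ≈ 0.87349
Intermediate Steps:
Y(n) = 144 (Y(n) = -12 + 4*39 = -12 + 156 = 144)
I(k) = 2*k² (I(k) = k*(2*k) = 2*k²)
g(v) = 144 + v² - 1378*v (g(v) = (v² - 1378*v) + 144 = 144 + v² - 1378*v)
L = -421594/654481 (L = -3372752/(2*1618²) = -3372752/(2*2617924) = -3372752/5235848 = -3372752*1/5235848 = -421594/654481 ≈ -0.64417)
L/959817 + g(-1132)/3252991 = -421594/654481/959817 + (144 + (-1132)² - 1378*(-1132))/3252991 = -421594/654481*1/959817 + (144 + 1281424 + 1559896)*(1/3252991) = -421594/628181989977 + 2841464*(1/3252991) = -421594/628181989977 + 2841464/3252991 = 1784955138526518674/2043470359757271207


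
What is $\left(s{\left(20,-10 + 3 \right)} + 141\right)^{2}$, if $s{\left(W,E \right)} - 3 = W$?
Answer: $26896$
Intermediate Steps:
$s{\left(W,E \right)} = 3 + W$
$\left(s{\left(20,-10 + 3 \right)} + 141\right)^{2} = \left(\left(3 + 20\right) + 141\right)^{2} = \left(23 + 141\right)^{2} = 164^{2} = 26896$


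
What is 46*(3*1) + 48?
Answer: 186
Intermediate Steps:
46*(3*1) + 48 = 46*3 + 48 = 138 + 48 = 186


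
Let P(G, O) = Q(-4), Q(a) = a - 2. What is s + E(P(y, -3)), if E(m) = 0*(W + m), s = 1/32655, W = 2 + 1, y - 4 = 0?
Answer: 1/32655 ≈ 3.0623e-5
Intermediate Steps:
y = 4 (y = 4 + 0 = 4)
Q(a) = -2 + a
P(G, O) = -6 (P(G, O) = -2 - 4 = -6)
W = 3
s = 1/32655 ≈ 3.0623e-5
E(m) = 0 (E(m) = 0*(3 + m) = 0)
s + E(P(y, -3)) = 1/32655 + 0 = 1/32655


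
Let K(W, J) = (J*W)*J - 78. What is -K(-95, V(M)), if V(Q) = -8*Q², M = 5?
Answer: 3800078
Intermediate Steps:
K(W, J) = -78 + W*J² (K(W, J) = W*J² - 78 = -78 + W*J²)
-K(-95, V(M)) = -(-78 - 95*(-8*5²)²) = -(-78 - 95*(-8*25)²) = -(-78 - 95*(-200)²) = -(-78 - 95*40000) = -(-78 - 3800000) = -1*(-3800078) = 3800078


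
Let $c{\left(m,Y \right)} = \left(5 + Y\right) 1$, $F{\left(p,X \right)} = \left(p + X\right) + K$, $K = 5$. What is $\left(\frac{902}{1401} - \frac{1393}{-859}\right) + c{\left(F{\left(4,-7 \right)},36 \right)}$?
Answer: $\frac{52068230}{1203459} \approx 43.266$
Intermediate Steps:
$F{\left(p,X \right)} = 5 + X + p$ ($F{\left(p,X \right)} = \left(p + X\right) + 5 = \left(X + p\right) + 5 = 5 + X + p$)
$c{\left(m,Y \right)} = 5 + Y$
$\left(\frac{902}{1401} - \frac{1393}{-859}\right) + c{\left(F{\left(4,-7 \right)},36 \right)} = \left(\frac{902}{1401} - \frac{1393}{-859}\right) + \left(5 + 36\right) = \left(902 \cdot \frac{1}{1401} - - \frac{1393}{859}\right) + 41 = \left(\frac{902}{1401} + \frac{1393}{859}\right) + 41 = \frac{2726411}{1203459} + 41 = \frac{52068230}{1203459}$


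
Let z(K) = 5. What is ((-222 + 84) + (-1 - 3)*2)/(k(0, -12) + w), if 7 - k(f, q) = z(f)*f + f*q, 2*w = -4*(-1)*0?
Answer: -146/7 ≈ -20.857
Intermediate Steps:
w = 0 (w = (-4*(-1)*0)/2 = (4*0)/2 = (1/2)*0 = 0)
k(f, q) = 7 - 5*f - f*q (k(f, q) = 7 - (5*f + f*q) = 7 + (-5*f - f*q) = 7 - 5*f - f*q)
((-222 + 84) + (-1 - 3)*2)/(k(0, -12) + w) = ((-222 + 84) + (-1 - 3)*2)/((7 - 5*0 - 1*0*(-12)) + 0) = (-138 - 4*2)/((7 + 0 + 0) + 0) = (-138 - 8)/(7 + 0) = -146/7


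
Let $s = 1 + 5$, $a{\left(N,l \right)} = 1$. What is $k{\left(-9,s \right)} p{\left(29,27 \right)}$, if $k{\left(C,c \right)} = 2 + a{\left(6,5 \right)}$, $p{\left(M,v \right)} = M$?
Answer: $87$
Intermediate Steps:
$s = 6$
$k{\left(C,c \right)} = 3$ ($k{\left(C,c \right)} = 2 + 1 = 3$)
$k{\left(-9,s \right)} p{\left(29,27 \right)} = 3 \cdot 29 = 87$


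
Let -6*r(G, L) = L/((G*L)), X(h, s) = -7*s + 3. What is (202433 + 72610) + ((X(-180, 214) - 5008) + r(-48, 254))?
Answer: 77339521/288 ≈ 2.6854e+5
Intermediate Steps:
X(h, s) = 3 - 7*s
r(G, L) = -1/(6*G) (r(G, L) = -L/(6*(G*L)) = -L*1/(G*L)/6 = -1/(6*G))
(202433 + 72610) + ((X(-180, 214) - 5008) + r(-48, 254)) = (202433 + 72610) + (((3 - 7*214) - 5008) - 1/6/(-48)) = 275043 + (((3 - 1498) - 5008) - 1/6*(-1/48)) = 275043 + ((-1495 - 5008) + 1/288) = 275043 + (-6503 + 1/288) = 275043 - 1872863/288 = 77339521/288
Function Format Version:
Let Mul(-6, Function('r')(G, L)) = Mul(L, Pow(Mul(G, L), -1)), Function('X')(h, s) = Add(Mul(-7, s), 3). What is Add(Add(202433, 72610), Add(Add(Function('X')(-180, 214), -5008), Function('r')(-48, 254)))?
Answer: Rational(77339521, 288) ≈ 2.6854e+5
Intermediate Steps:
Function('X')(h, s) = Add(3, Mul(-7, s))
Function('r')(G, L) = Mul(Rational(-1, 6), Pow(G, -1)) (Function('r')(G, L) = Mul(Rational(-1, 6), Mul(L, Pow(Mul(G, L), -1))) = Mul(Rational(-1, 6), Mul(L, Mul(Pow(G, -1), Pow(L, -1)))) = Mul(Rational(-1, 6), Pow(G, -1)))
Add(Add(202433, 72610), Add(Add(Function('X')(-180, 214), -5008), Function('r')(-48, 254))) = Add(Add(202433, 72610), Add(Add(Add(3, Mul(-7, 214)), -5008), Mul(Rational(-1, 6), Pow(-48, -1)))) = Add(275043, Add(Add(Add(3, -1498), -5008), Mul(Rational(-1, 6), Rational(-1, 48)))) = Add(275043, Add(Add(-1495, -5008), Rational(1, 288))) = Add(275043, Add(-6503, Rational(1, 288))) = Add(275043, Rational(-1872863, 288)) = Rational(77339521, 288)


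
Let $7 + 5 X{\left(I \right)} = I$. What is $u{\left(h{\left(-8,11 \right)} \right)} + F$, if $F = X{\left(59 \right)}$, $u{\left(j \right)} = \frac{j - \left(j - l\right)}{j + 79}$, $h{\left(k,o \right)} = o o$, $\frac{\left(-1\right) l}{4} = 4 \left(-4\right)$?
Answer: $\frac{268}{25} \approx 10.72$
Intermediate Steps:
$X{\left(I \right)} = - \frac{7}{5} + \frac{I}{5}$
$l = 64$ ($l = - 4 \cdot 4 \left(-4\right) = \left(-4\right) \left(-16\right) = 64$)
$h{\left(k,o \right)} = o^{2}$
$u{\left(j \right)} = \frac{64}{79 + j}$ ($u{\left(j \right)} = \frac{j - \left(-64 + j\right)}{j + 79} = \frac{64}{79 + j}$)
$F = \frac{52}{5}$ ($F = - \frac{7}{5} + \frac{1}{5} \cdot 59 = - \frac{7}{5} + \frac{59}{5} = \frac{52}{5} \approx 10.4$)
$u{\left(h{\left(-8,11 \right)} \right)} + F = \frac{64}{79 + 11^{2}} + \frac{52}{5} = \frac{64}{79 + 121} + \frac{52}{5} = \frac{64}{200} + \frac{52}{5} = 64 \cdot \frac{1}{200} + \frac{52}{5} = \frac{8}{25} + \frac{52}{5} = \frac{268}{25}$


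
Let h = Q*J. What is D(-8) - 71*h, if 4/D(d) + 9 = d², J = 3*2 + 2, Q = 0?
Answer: 4/55 ≈ 0.072727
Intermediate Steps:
J = 8 (J = 6 + 2 = 8)
D(d) = 4/(-9 + d²)
h = 0 (h = 0*8 = 0)
D(-8) - 71*h = 4/(-9 + (-8)²) - 71*0 = 4/(-9 + 64) + 0 = 4/55 + 0 = 4/55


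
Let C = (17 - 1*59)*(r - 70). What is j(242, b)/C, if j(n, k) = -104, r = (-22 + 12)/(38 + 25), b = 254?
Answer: -3/85 ≈ -0.035294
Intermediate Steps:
r = -10/63 ≈ -0.15873
C = 8840/3 (C = (17 - 1*59)*(-10/63 - 70) = (17 - 59)*(-4420/63) = -42*(-4420/63) = 8840/3 ≈ 2946.7)
j(242, b)/C = -104/8840/3 = -104*3/8840 = -3/85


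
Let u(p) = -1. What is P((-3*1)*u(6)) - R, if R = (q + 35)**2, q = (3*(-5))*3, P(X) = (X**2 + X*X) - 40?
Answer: -122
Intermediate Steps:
P(X) = -40 + 2*X**2 (P(X) = (X**2 + X**2) - 40 = 2*X**2 - 40 = -40 + 2*X**2)
q = -45 (q = -15*3 = -45)
R = 100 (R = (-45 + 35)**2 = (-10)**2 = 100)
P((-3*1)*u(6)) - R = (-40 + 2*(-3*1*(-1))**2) - 1*100 = (-40 + 2*(-3*(-1))**2) - 100 = (-40 + 2*3**2) - 100 = (-40 + 2*9) - 100 = (-40 + 18) - 100 = -22 - 100 = -122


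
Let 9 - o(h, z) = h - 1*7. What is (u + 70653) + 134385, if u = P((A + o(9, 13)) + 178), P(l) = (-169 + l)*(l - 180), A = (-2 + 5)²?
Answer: 205388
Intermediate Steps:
o(h, z) = 16 - h (o(h, z) = 9 - (h - 1*7) = 9 - (h - 7) = 9 - (-7 + h) = 9 + (7 - h) = 16 - h)
A = 9 (A = 3² = 9)
P(l) = (-180 + l)*(-169 + l) (P(l) = (-169 + l)*(-180 + l) = (-180 + l)*(-169 + l))
u = 350 (u = 30420 + ((9 + (16 - 1*9)) + 178)² - 349*((9 + (16 - 1*9)) + 178) = 30420 + ((9 + (16 - 9)) + 178)² - 349*((9 + (16 - 9)) + 178) = 30420 + ((9 + 7) + 178)² - 349*((9 + 7) + 178) = 30420 + (16 + 178)² - 349*(16 + 178) = 30420 + 194² - 349*194 = 30420 + 37636 - 67706 = 350)
(u + 70653) + 134385 = (350 + 70653) + 134385 = 71003 + 134385 = 205388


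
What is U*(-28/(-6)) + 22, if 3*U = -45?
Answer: -48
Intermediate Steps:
U = -15 (U = (1/3)*(-45) = -15)
U*(-28/(-6)) + 22 = -(-420)/(-6) + 22 = -(-420)*(-1)/6 + 22 = -15*14/3 + 22 = -70 + 22 = -48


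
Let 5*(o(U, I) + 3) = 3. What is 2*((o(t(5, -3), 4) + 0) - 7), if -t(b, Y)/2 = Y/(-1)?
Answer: -94/5 ≈ -18.800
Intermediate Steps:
t(b, Y) = 2*Y (t(b, Y) = -2*Y/(-1) = -2*Y*(-1) = -(-2)*Y = 2*Y)
o(U, I) = -12/5 (o(U, I) = -3 + (⅕)*3 = -3 + ⅗ = -12/5)
2*((o(t(5, -3), 4) + 0) - 7) = 2*((-12/5 + 0) - 7) = 2*(-12/5 - 7) = 2*(-47/5) = -94/5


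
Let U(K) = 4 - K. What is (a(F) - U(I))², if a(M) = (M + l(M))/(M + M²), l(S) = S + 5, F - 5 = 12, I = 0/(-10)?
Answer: 156025/10404 ≈ 14.997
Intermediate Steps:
I = 0 (I = 0*(-⅒) = 0)
F = 17 (F = 5 + 12 = 17)
l(S) = 5 + S
a(M) = (5 + 2*M)/(M + M²) (a(M) = (M + (5 + M))/(M + M²) = (5 + 2*M)/(M + M²))
(a(F) - U(I))² = ((5 + 2*17)/(17*(1 + 17)) - (4 - 1*0))² = ((1/17)*(5 + 34)/18 - (4 + 0))² = ((1/17)*(1/18)*39 - 1*4)² = (13/102 - 4)² = (-395/102)² = 156025/10404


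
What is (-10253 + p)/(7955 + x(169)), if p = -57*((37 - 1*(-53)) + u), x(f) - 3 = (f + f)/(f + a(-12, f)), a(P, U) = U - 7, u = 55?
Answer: -3064729/1317218 ≈ -2.3267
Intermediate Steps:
a(P, U) = -7 + U
x(f) = 3 + 2*f/(-7 + 2*f) (x(f) = 3 + (f + f)/(f + (-7 + f)) = 3 + (2*f)/(-7 + 2*f) = 3 + 2*f/(-7 + 2*f))
p = -8265 (p = -57*((37 - 1*(-53)) + 55) = -57*((37 + 53) + 55) = -57*(90 + 55) = -57*145 = -8265)
(-10253 + p)/(7955 + x(169)) = (-10253 - 8265)/(7955 + (-21 + 8*169)/(-7 + 2*169)) = -18518/(7955 + (-21 + 1352)/(-7 + 338)) = -18518/(7955 + 1331/331) = -18518/2634436/331 = -18518*331/2634436 = -3064729/1317218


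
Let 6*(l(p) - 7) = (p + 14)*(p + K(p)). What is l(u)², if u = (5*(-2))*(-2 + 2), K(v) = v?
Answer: 49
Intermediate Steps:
u = 0 (u = -10*0 = 0)
l(p) = 7 + p*(14 + p)/3 (l(p) = 7 + ((p + 14)*(p + p))/6 = 7 + ((14 + p)*(2*p))/6 = 7 + (2*p*(14 + p))/6 = 7 + p*(14 + p)/3)
l(u)² = (7 + (⅓)*0² + (14/3)*0)² = (7 + (⅓)*0 + 0)² = (7 + 0 + 0)² = 7² = 49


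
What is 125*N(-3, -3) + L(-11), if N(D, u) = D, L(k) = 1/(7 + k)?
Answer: -1501/4 ≈ -375.25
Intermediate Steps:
125*N(-3, -3) + L(-11) = 125*(-3) + 1/(7 - 11) = -375 + 1/(-4) = -375 - ¼ = -1501/4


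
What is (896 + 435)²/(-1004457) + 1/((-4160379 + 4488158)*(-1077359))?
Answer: -625601355279461278/354709581278281077 ≈ -1.7637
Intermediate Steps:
(896 + 435)²/(-1004457) + 1/((-4160379 + 4488158)*(-1077359)) = 1331²*(-1/1004457) - 1/1077359/327779 = 1771561*(-1/1004457) + (1/327779)*(-1/1077359) = -1771561/1004457 - 1/353135655661 = -625601355279461278/354709581278281077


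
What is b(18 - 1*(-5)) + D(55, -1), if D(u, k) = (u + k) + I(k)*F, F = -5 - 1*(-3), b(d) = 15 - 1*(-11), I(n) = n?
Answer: 82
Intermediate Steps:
b(d) = 26 (b(d) = 15 + 11 = 26)
F = -2 (F = -5 + 3 = -2)
D(u, k) = u - k (D(u, k) = (u + k) + k*(-2) = (k + u) - 2*k = u - k)
b(18 - 1*(-5)) + D(55, -1) = 26 + (55 - 1*(-1)) = 26 + (55 + 1) = 26 + 56 = 82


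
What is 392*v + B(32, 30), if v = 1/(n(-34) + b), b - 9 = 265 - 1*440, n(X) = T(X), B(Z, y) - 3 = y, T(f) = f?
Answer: 776/25 ≈ 31.040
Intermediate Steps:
B(Z, y) = 3 + y
n(X) = X
b = -166 (b = 9 + (265 - 1*440) = 9 + (265 - 440) = 9 - 175 = -166)
v = -1/200 (v = 1/(-34 - 166) = 1/(-200) = -1/200 ≈ -0.0050000)
392*v + B(32, 30) = 392*(-1/200) + (3 + 30) = -49/25 + 33 = 776/25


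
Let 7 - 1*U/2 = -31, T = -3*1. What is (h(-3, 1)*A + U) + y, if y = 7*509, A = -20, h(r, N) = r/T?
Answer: 3619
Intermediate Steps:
T = -3
U = 76 (U = 14 - 2*(-31) = 14 + 62 = 76)
h(r, N) = -r/3 (h(r, N) = r/(-3) = r*(-⅓) = -r/3)
y = 3563
(h(-3, 1)*A + U) + y = (-⅓*(-3)*(-20) + 76) + 3563 = (1*(-20) + 76) + 3563 = (-20 + 76) + 3563 = 56 + 3563 = 3619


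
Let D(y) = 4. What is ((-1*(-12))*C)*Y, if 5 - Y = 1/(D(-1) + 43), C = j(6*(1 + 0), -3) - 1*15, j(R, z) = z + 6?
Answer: -33696/47 ≈ -716.94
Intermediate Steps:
j(R, z) = 6 + z
C = -12 (C = (6 - 3) - 1*15 = 3 - 15 = -12)
Y = 234/47 (Y = 5 - 1/(4 + 43) = 5 - 1/47 = 234/47 ≈ 4.9787)
((-1*(-12))*C)*Y = (-1*(-12)*(-12))*(234/47) = (12*(-12))*(234/47) = -144*234/47 = -33696/47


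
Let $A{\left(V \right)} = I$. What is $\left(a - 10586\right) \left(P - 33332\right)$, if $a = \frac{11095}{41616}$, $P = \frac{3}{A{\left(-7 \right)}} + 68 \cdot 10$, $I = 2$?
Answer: $\frac{9589144521727}{27744} \approx 3.4563 \cdot 10^{8}$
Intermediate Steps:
$A{\left(V \right)} = 2$
$P = \frac{1363}{2}$ ($P = \frac{3}{2} + 68 \cdot 10 = 3 \cdot \frac{1}{2} + 680 = \frac{3}{2} + 680 = \frac{1363}{2} \approx 681.5$)
$a = \frac{11095}{41616}$ ($a = 11095 \cdot \frac{1}{41616} = \frac{11095}{41616} \approx 0.2666$)
$\left(a - 10586\right) \left(P - 33332\right) = \left(\frac{11095}{41616} - 10586\right) \left(\frac{1363}{2} - 33332\right) = \left(- \frac{440535881}{41616}\right) \left(- \frac{65301}{2}\right) = \frac{9589144521727}{27744}$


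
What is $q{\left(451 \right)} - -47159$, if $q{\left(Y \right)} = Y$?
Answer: $47610$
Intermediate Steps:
$q{\left(451 \right)} - -47159 = 451 - -47159 = 451 + \left(-127734 + 174893\right) = 451 + 47159 = 47610$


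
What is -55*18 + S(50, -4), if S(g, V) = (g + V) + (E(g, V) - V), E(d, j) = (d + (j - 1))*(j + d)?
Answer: 1130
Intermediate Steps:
E(d, j) = (d + j)*(-1 + d + j) (E(d, j) = (d + (-1 + j))*(d + j) = (-1 + d + j)*(d + j) = (d + j)*(-1 + d + j))
S(g, V) = V**2 + g**2 - V + 2*V*g (S(g, V) = (g + V) + ((g**2 + V**2 - g - V + 2*g*V) - V) = (V + g) + ((g**2 + V**2 - g - V + 2*V*g) - V) = (V + g) + ((V**2 + g**2 - V - g + 2*V*g) - V) = (V + g) + (V**2 + g**2 - g - 2*V + 2*V*g) = V**2 + g**2 - V + 2*V*g)
-55*18 + S(50, -4) = -55*18 + ((-4)**2 + 50**2 - 1*(-4) + 2*(-4)*50) = -990 + (16 + 2500 + 4 - 400) = -990 + 2120 = 1130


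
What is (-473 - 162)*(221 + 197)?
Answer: -265430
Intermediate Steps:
(-473 - 162)*(221 + 197) = -635*418 = -265430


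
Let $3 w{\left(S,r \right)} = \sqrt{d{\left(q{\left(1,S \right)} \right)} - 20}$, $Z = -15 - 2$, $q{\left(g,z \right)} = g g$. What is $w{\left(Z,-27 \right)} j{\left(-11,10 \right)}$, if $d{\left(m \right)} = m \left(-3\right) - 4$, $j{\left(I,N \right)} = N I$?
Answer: $- 110 i \sqrt{3} \approx - 190.53 i$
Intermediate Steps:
$j{\left(I,N \right)} = I N$
$q{\left(g,z \right)} = g^{2}$
$d{\left(m \right)} = -4 - 3 m$ ($d{\left(m \right)} = - 3 m - 4 = -4 - 3 m$)
$Z = -17$
$w{\left(S,r \right)} = i \sqrt{3}$ ($w{\left(S,r \right)} = \frac{\sqrt{\left(-4 - 3 \cdot 1^{2}\right) - 20}}{3} = \frac{\sqrt{\left(-4 - 3\right) - 20}}{3} = \frac{\sqrt{-7 - 20}}{3} = \frac{\sqrt{-27}}{3} = \frac{3 i \sqrt{3}}{3} = i \sqrt{3}$)
$w{\left(Z,-27 \right)} j{\left(-11,10 \right)} = i \sqrt{3} \left(\left(-11\right) 10\right) = i \sqrt{3} \left(-110\right) = - 110 i \sqrt{3}$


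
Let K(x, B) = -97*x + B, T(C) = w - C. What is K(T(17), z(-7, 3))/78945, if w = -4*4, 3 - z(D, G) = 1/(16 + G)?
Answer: 12175/299991 ≈ 0.040585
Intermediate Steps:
z(D, G) = 3 - 1/(16 + G)
w = -16
T(C) = -16 - C
K(x, B) = B - 97*x
K(T(17), z(-7, 3))/78945 = ((47 + 3*3)/(16 + 3) - 97*(-16 - 1*17))/78945 = ((47 + 9)/19 - 97*(-16 - 17))*(1/78945) = ((1/19)*56 - 97*(-33))*(1/78945) = (56/19 + 3201)*(1/78945) = (60875/19)*(1/78945) = 12175/299991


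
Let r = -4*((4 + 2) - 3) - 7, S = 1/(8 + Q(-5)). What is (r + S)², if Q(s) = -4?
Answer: 5625/16 ≈ 351.56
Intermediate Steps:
S = ¼ (S = 1/(8 - 4) = 1/4 = ¼ ≈ 0.25000)
r = -19 (r = -4*(6 - 3) - 7 = -4*3 - 7 = -12 - 7 = -19)
(r + S)² = (-19 + ¼)² = (-75/4)² = 5625/16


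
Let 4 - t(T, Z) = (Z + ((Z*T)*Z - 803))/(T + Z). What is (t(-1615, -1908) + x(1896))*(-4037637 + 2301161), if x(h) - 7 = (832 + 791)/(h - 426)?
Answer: 357324790159823818/123305 ≈ 2.8979e+12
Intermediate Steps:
x(h) = 7 + 1623/(-426 + h) (x(h) = 7 + (832 + 791)/(h - 426) = 7 + 1623/(-426 + h))
t(T, Z) = 4 - (-803 + Z + T*Z²)/(T + Z) (t(T, Z) = 4 - (Z + ((Z*T)*Z - 803))/(T + Z) = 4 - (Z + ((T*Z)*Z - 803))/(T + Z) = 4 - (Z + (T*Z² - 803))/(T + Z) = 4 - (Z + (-803 + T*Z²))/(T + Z) = 4 - (-803 + Z + T*Z²)/(T + Z))
(t(-1615, -1908) + x(1896))*(-4037637 + 2301161) = ((803 + 3*(-1908) + 4*(-1615) - 1*(-1615)*(-1908)²)/(-1615 - 1908) + (-1359 + 7*1896)/(-426 + 1896))*(-4037637 + 2301161) = ((803 - 5724 - 6460 - 1*(-1615)*3640464)/(-3523) + (-1359 + 13272)/1470)*(-1736476) = (-(803 - 5724 - 6460 + 5879349360)/3523 + (1/1470)*11913)*(-1736476) = (-1/3523*5879337979 + 3971/490)*(-1736476) = (-5879337979/3523 + 3971/490)*(-1736476) = -2880861619877/1726270*(-1736476) = 357324790159823818/123305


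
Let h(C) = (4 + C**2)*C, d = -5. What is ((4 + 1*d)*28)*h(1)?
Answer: -140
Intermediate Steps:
h(C) = C*(4 + C**2)
((4 + 1*d)*28)*h(1) = ((4 + 1*(-5))*28)*(1*(4 + 1**2)) = ((4 - 5)*28)*(1*(4 + 1)) = (-1*28)*(1*5) = -28*5 = -140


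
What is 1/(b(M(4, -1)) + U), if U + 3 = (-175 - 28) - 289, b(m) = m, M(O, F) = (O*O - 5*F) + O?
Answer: -1/470 ≈ -0.0021277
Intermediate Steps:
M(O, F) = O + O² - 5*F (M(O, F) = (O² - 5*F) + O = O + O² - 5*F)
U = -495 (U = -3 + ((-175 - 28) - 289) = -3 + (-203 - 289) = -3 - 492 = -495)
1/(b(M(4, -1)) + U) = 1/((4 + 4² - 5*(-1)) - 495) = 1/((4 + 16 + 5) - 495) = 1/(25 - 495) = 1/(-470) = -1/470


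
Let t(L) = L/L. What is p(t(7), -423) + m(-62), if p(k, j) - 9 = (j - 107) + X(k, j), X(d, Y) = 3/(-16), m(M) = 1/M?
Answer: -258517/496 ≈ -521.20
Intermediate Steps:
X(d, Y) = -3/16 (X(d, Y) = 3*(-1/16) = -3/16)
t(L) = 1
p(k, j) = -1571/16 + j (p(k, j) = 9 + ((j - 107) - 3/16) = 9 + ((-107 + j) - 3/16) = 9 + (-1715/16 + j) = -1571/16 + j)
p(t(7), -423) + m(-62) = (-1571/16 - 423) + 1/(-62) = -8339/16 - 1/62 = -258517/496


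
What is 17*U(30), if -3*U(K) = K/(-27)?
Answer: 170/27 ≈ 6.2963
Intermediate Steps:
U(K) = K/81 (U(K) = -K/(3*(-27)) = -K*(-1)/(3*27) = -(-1)*K/81 = K/81)
17*U(30) = 17*((1/81)*30) = 17*(10/27) = 170/27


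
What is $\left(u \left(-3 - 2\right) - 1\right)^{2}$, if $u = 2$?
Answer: $121$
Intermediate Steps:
$\left(u \left(-3 - 2\right) - 1\right)^{2} = \left(2 \left(-3 - 2\right) - 1\right)^{2} = \left(2 \left(-5\right) - 1\right)^{2} = \left(-10 - 1\right)^{2} = \left(-11\right)^{2} = 121$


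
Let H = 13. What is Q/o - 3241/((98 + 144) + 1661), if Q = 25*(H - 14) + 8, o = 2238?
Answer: -7285709/4258914 ≈ -1.7107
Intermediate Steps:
Q = -17 (Q = 25*(13 - 14) + 8 = 25*(-1) + 8 = -25 + 8 = -17)
Q/o - 3241/((98 + 144) + 1661) = -17/2238 - 3241/((98 + 144) + 1661) = -17*1/2238 - 3241/(242 + 1661) = -17/2238 - 3241/1903 = -7285709/4258914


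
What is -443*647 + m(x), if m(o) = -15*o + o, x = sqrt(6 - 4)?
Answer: -286621 - 14*sqrt(2) ≈ -2.8664e+5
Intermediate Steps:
x = sqrt(2) ≈ 1.4142
m(o) = -14*o
-443*647 + m(x) = -443*647 - 14*sqrt(2) = -286621 - 14*sqrt(2)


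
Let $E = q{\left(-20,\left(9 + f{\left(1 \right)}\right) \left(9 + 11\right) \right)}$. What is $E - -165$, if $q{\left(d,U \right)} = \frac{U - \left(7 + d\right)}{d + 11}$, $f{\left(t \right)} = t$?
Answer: $\frac{424}{3} \approx 141.33$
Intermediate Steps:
$q{\left(d,U \right)} = \frac{-7 + U - d}{11 + d}$
$E = - \frac{71}{3}$ ($E = \frac{-7 + \left(9 + 1\right) \left(9 + 11\right) - -20}{11 - 20} = \frac{-7 + 10 \cdot 20 + 20}{-9} = - \frac{-7 + 200 + 20}{9} = \left(- \frac{1}{9}\right) 213 = - \frac{71}{3} \approx -23.667$)
$E - -165 = - \frac{71}{3} - -165 = - \frac{71}{3} + 165 = \frac{424}{3}$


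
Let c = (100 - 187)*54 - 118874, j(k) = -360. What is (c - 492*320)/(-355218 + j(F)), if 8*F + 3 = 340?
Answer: 140506/177789 ≈ 0.79030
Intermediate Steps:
F = 337/8 (F = -3/8 + (⅛)*340 = -3/8 + 85/2 = 337/8 ≈ 42.125)
c = -123572 (c = -87*54 - 118874 = -4698 - 118874 = -123572)
(c - 492*320)/(-355218 + j(F)) = (-123572 - 492*320)/(-355218 - 360) = (-123572 - 157440)/(-355578) = -281012*(-1/355578) = 140506/177789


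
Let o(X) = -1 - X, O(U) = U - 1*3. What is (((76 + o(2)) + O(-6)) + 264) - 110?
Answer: 218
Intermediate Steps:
O(U) = -3 + U (O(U) = U - 3 = -3 + U)
(((76 + o(2)) + O(-6)) + 264) - 110 = (((76 + (-1 - 1*2)) + (-3 - 6)) + 264) - 110 = (((76 + (-1 - 2)) - 9) + 264) - 110 = (((76 - 3) - 9) + 264) - 110 = ((73 - 9) + 264) - 110 = (64 + 264) - 110 = 328 - 110 = 218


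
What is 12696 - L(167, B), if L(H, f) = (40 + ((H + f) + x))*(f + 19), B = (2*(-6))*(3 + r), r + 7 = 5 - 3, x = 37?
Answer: 1172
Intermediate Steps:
r = -5 (r = -7 + (5 - 3) = -7 + 2 = -5)
B = 24 (B = (2*(-6))*(3 - 5) = -12*(-2) = 24)
L(H, f) = (19 + f)*(77 + H + f) (L(H, f) = (40 + ((H + f) + 37))*(f + 19) = (40 + (37 + H + f))*(19 + f) = (77 + H + f)*(19 + f) = (19 + f)*(77 + H + f))
12696 - L(167, B) = 12696 - (1463 + 24² + 19*167 + 96*24 + 167*24) = 12696 - (1463 + 576 + 3173 + 2304 + 4008) = 12696 - 1*11524 = 12696 - 11524 = 1172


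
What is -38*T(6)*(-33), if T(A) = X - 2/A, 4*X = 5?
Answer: 2299/2 ≈ 1149.5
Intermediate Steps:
X = 5/4 (X = (¼)*5 = 5/4 ≈ 1.2500)
T(A) = 5/4 - 2/A
-38*T(6)*(-33) = -38*(5/4 - 2/6)*(-33) = -38*(5/4 - 2*⅙)*(-33) = -38*(5/4 - ⅓)*(-33) = -38*11/12*(-33) = -209/6*(-33) = 2299/2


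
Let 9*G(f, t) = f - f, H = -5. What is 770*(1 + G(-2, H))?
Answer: 770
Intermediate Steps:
G(f, t) = 0 (G(f, t) = (f - f)/9 = (⅑)*0 = 0)
770*(1 + G(-2, H)) = 770*(1 + 0) = 770*1 = 770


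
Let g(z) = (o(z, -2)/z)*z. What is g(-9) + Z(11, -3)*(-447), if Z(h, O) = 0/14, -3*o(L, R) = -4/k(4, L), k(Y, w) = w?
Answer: -4/27 ≈ -0.14815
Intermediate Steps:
o(L, R) = 4/(3*L) (o(L, R) = -(-4)/(3*L) = 4/(3*L))
Z(h, O) = 0 (Z(h, O) = 0*(1/14) = 0)
g(z) = 4/(3*z) (g(z) = ((4/(3*z))/z)*z = (4/(3*z**2))*z = 4/(3*z))
g(-9) + Z(11, -3)*(-447) = (4/3)/(-9) + 0*(-447) = (4/3)*(-1/9) + 0 = -4/27 + 0 = -4/27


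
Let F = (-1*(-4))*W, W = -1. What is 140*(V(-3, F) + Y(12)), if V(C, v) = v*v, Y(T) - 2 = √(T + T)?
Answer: 2520 + 280*√6 ≈ 3205.9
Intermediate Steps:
F = -4 (F = -1*(-4)*(-1) = 4*(-1) = -4)
Y(T) = 2 + √2*√T (Y(T) = 2 + √(T + T) = 2 + √(2*T) = 2 + √2*√T)
V(C, v) = v²
140*(V(-3, F) + Y(12)) = 140*((-4)² + (2 + √2*√12)) = 140*(16 + (2 + √2*(2*√3))) = 140*(16 + (2 + 2*√6)) = 140*(18 + 2*√6) = 2520 + 280*√6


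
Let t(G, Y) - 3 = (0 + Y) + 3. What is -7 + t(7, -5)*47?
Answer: 40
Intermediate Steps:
t(G, Y) = 6 + Y (t(G, Y) = 3 + ((0 + Y) + 3) = 3 + (Y + 3) = 3 + (3 + Y) = 6 + Y)
-7 + t(7, -5)*47 = -7 + (6 - 5)*47 = -7 + 1*47 = -7 + 47 = 40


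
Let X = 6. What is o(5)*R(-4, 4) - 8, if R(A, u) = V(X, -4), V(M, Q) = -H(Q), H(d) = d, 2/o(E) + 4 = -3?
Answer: -64/7 ≈ -9.1429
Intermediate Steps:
o(E) = -2/7 (o(E) = 2/(-4 - 3) = 2/(-7) = 2*(-⅐) = -2/7)
V(M, Q) = -Q
R(A, u) = 4 (R(A, u) = -1*(-4) = 4)
o(5)*R(-4, 4) - 8 = -2/7*4 - 8 = -8/7 - 8 = -64/7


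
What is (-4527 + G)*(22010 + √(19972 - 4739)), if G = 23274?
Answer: 412621470 + 18747*√15233 ≈ 4.1494e+8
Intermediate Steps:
(-4527 + G)*(22010 + √(19972 - 4739)) = (-4527 + 23274)*(22010 + √(19972 - 4739)) = 18747*(22010 + √15233) = 412621470 + 18747*√15233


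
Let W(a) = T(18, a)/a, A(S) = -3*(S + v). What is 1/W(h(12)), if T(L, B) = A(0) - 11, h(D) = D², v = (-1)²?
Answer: -72/7 ≈ -10.286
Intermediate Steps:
v = 1
A(S) = -3 - 3*S (A(S) = -3*(S + 1) = -3*(1 + S) = -3 - 3*S)
T(L, B) = -14 (T(L, B) = (-3 - 3*0) - 11 = (-3 + 0) - 11 = -3 - 11 = -14)
W(a) = -14/a
1/W(h(12)) = 1/(-14/(12²)) = 1/(-14/144) = 1/(-14*1/144) = 1/(-7/72) = -72/7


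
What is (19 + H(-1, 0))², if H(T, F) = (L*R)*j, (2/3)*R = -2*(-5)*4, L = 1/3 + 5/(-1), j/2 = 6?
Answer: 11162281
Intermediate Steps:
j = 12 (j = 2*6 = 12)
L = -14/3 (L = 1*(⅓) + 5*(-1) = ⅓ - 5 = -14/3 ≈ -4.6667)
R = 60 (R = 3*(-2*(-5)*4)/2 = 3*(10*4)/2 = (3/2)*40 = 60)
H(T, F) = -3360 (H(T, F) = -14/3*60*12 = -280*12 = -3360)
(19 + H(-1, 0))² = (19 - 3360)² = (-3341)² = 11162281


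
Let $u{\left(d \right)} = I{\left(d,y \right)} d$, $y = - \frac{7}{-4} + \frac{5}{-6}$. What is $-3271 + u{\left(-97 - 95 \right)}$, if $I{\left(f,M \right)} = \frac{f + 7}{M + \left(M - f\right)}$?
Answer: $- \frac{3591053}{1163} \approx -3087.8$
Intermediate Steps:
$y = \frac{11}{12}$ ($y = \left(-7\right) \left(- \frac{1}{4}\right) + 5 \left(- \frac{1}{6}\right) = \frac{7}{4} - \frac{5}{6} = \frac{11}{12} \approx 0.91667$)
$I{\left(f,M \right)} = \frac{7 + f}{- f + 2 M}$
$u{\left(d \right)} = \frac{d \left(7 + d\right)}{\frac{11}{6} - d}$ ($u{\left(d \right)} = \frac{7 + d}{- d + 2 \cdot \frac{11}{12}} d = \frac{7 + d}{- d + \frac{11}{6}} d = \frac{7 + d}{\frac{11}{6} - d} d = \frac{d \left(7 + d\right)}{\frac{11}{6} - d}$)
$-3271 + u{\left(-97 - 95 \right)} = -3271 - \frac{6 \left(-97 - 95\right) \left(7 - 192\right)}{-11 + 6 \left(-97 - 95\right)} = -3271 - - \frac{1152 \left(7 - 192\right)}{-11 + 6 \left(-192\right)} = -3271 - \left(-1152\right) \frac{1}{-11 - 1152} \left(-185\right) = -3271 - \left(-1152\right) \frac{1}{-1163} \left(-185\right) = -3271 - \left(-1152\right) \left(- \frac{1}{1163}\right) \left(-185\right) = -3271 + \frac{213120}{1163} = - \frac{3591053}{1163}$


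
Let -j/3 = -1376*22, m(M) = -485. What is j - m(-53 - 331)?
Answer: 91301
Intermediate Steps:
j = 90816 (j = -(-4128)*22 = -3*(-30272) = 90816)
j - m(-53 - 331) = 90816 - 1*(-485) = 90816 + 485 = 91301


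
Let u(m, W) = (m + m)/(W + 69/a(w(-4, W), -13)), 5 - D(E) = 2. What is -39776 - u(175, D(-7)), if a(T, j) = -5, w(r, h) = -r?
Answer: -1073077/27 ≈ -39744.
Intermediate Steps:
D(E) = 3 (D(E) = 5 - 1*2 = 5 - 2 = 3)
u(m, W) = 2*m/(-69/5 + W) (u(m, W) = (m + m)/(W + 69/(-5)) = (2*m)/(W + 69*(-⅕)) = (2*m)/(W - 69/5) = (2*m)/(-69/5 + W) = 2*m/(-69/5 + W))
-39776 - u(175, D(-7)) = -39776 - 10*175/(-69 + 5*3) = -39776 - 10*175/(-69 + 15) = -39776 - 10*175/(-54) = -39776 - 10*175*(-1)/54 = -39776 - 1*(-875/27) = -39776 + 875/27 = -1073077/27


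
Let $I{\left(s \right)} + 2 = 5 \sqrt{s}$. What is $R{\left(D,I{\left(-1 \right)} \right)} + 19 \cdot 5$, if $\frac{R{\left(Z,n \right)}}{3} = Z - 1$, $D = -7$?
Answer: $71$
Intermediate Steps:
$I{\left(s \right)} = -2 + 5 \sqrt{s}$
$R{\left(Z,n \right)} = -3 + 3 Z$ ($R{\left(Z,n \right)} = 3 \left(Z - 1\right) = 3 \left(-1 + Z\right) = -3 + 3 Z$)
$R{\left(D,I{\left(-1 \right)} \right)} + 19 \cdot 5 = \left(-3 + 3 \left(-7\right)\right) + 19 \cdot 5 = \left(-3 - 21\right) + 95 = -24 + 95 = 71$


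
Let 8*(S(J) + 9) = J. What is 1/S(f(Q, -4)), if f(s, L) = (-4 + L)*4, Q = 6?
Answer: -1/13 ≈ -0.076923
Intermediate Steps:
f(s, L) = -16 + 4*L
S(J) = -9 + J/8
1/S(f(Q, -4)) = 1/(-9 + (-16 + 4*(-4))/8) = 1/(-9 + (-16 - 16)/8) = 1/(-9 + (1/8)*(-32)) = 1/(-9 - 4) = 1/(-13) = -1/13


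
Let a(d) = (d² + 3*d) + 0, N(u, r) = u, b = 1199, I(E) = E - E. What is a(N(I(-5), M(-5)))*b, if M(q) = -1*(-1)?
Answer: 0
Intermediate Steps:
I(E) = 0
M(q) = 1
a(d) = d² + 3*d
a(N(I(-5), M(-5)))*b = (0*(3 + 0))*1199 = (0*3)*1199 = 0*1199 = 0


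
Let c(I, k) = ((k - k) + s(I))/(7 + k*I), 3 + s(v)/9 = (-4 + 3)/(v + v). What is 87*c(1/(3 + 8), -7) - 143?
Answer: -166441/140 ≈ -1188.9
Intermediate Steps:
s(v) = -27 - 9/(2*v) (s(v) = -27 + 9*((-4 + 3)/(v + v)) = -27 + 9*(-1/(2*v)) = -27 - 9/(2*v))
c(I, k) = (-27 - 9/(2*I))/(7 + I*k) (c(I, k) = ((k - k) + (-27 - 9/(2*I)))/(7 + k*I) = (0 + (-27 - 9/(2*I)))/(7 + I*k) = (-27 - 9/(2*I))/(7 + I*k))
87*c(1/(3 + 8), -7) - 143 = 87*(9*(-1 - 6/(3 + 8))/(2*(1/(3 + 8))*(7 - 7/(3 + 8)))) - 143 = 87*(9*(-1 - 6/11)/(2*(1/11)*(7 - 7/11))) - 143 = 87*(9*(-1 - 6*1/11)/(2*(1/11)*(7 + (1/11)*(-7)))) - 143 = 87*((9/2)*11*(-1 - 6/11)/(7 - 7/11)) - 143 = 87*((9/2)*11*(-17/11)/(70/11)) - 143 = 87*((9/2)*11*(11/70)*(-17/11)) - 143 = 87*(-1683/140) - 143 = -146421/140 - 143 = -166441/140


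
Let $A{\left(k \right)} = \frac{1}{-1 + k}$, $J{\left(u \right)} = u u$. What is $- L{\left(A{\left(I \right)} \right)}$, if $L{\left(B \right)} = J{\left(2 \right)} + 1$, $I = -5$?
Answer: $-5$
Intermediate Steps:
$J{\left(u \right)} = u^{2}$
$L{\left(B \right)} = 5$ ($L{\left(B \right)} = 2^{2} + 1 = 4 + 1 = 5$)
$- L{\left(A{\left(I \right)} \right)} = \left(-1\right) 5 = -5$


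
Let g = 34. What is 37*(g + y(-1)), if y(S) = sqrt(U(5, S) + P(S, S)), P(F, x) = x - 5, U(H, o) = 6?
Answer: 1258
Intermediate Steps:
P(F, x) = -5 + x
y(S) = sqrt(1 + S) (y(S) = sqrt(6 + (-5 + S)) = sqrt(1 + S))
37*(g + y(-1)) = 37*(34 + sqrt(1 - 1)) = 37*(34 + sqrt(0)) = 37*(34 + 0) = 37*34 = 1258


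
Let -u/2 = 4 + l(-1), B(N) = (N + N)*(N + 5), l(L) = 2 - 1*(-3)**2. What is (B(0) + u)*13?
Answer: 78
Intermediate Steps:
l(L) = -7 (l(L) = 2 - 1*9 = 2 - 9 = -7)
B(N) = 2*N*(5 + N) (B(N) = (2*N)*(5 + N) = 2*N*(5 + N))
u = 6 (u = -2*(4 - 7) = -2*(-3) = 6)
(B(0) + u)*13 = (2*0*(5 + 0) + 6)*13 = (2*0*5 + 6)*13 = (0 + 6)*13 = 6*13 = 78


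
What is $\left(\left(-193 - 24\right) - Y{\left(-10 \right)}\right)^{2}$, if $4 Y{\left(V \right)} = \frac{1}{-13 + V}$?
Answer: $\frac{398521369}{8464} \approx 47084.0$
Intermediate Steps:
$Y{\left(V \right)} = \frac{1}{4 \left(-13 + V\right)}$
$\left(\left(-193 - 24\right) - Y{\left(-10 \right)}\right)^{2} = \left(\left(-193 - 24\right) - \frac{1}{4 \left(-13 - 10\right)}\right)^{2} = \left(\left(-193 - 24\right) - \frac{1}{4 \left(-23\right)}\right)^{2} = \left(-217 - \frac{1}{4} \left(- \frac{1}{23}\right)\right)^{2} = \left(-217 - - \frac{1}{92}\right)^{2} = \left(-217 + \frac{1}{92}\right)^{2} = \left(- \frac{19963}{92}\right)^{2} = \frac{398521369}{8464}$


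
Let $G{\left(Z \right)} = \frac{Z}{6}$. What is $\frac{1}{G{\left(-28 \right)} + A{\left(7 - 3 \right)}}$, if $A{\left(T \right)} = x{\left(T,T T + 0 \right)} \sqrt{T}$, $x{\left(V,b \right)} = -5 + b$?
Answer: $\frac{3}{52} \approx 0.057692$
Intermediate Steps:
$G{\left(Z \right)} = \frac{Z}{6}$ ($G{\left(Z \right)} = Z \frac{1}{6} = \frac{Z}{6}$)
$A{\left(T \right)} = \sqrt{T} \left(-5 + T^{2}\right)$ ($A{\left(T \right)} = \left(-5 + \left(T T + 0\right)\right) \sqrt{T} = \left(-5 + \left(T^{2} + 0\right)\right) \sqrt{T} = \left(-5 + T^{2}\right) \sqrt{T} = \sqrt{T} \left(-5 + T^{2}\right)$)
$\frac{1}{G{\left(-28 \right)} + A{\left(7 - 3 \right)}} = \frac{1}{\frac{1}{6} \left(-28\right) + \sqrt{7 - 3} \left(-5 + \left(7 - 3\right)^{2}\right)} = \frac{1}{- \frac{14}{3} + \sqrt{7 - 3} \left(-5 + \left(7 - 3\right)^{2}\right)} = \frac{1}{- \frac{14}{3} + \sqrt{4} \left(-5 + 4^{2}\right)} = \frac{1}{- \frac{14}{3} + 2 \left(-5 + 16\right)} = \frac{1}{- \frac{14}{3} + 2 \cdot 11} = \frac{1}{- \frac{14}{3} + 22} = \frac{1}{\frac{52}{3}} = \frac{3}{52}$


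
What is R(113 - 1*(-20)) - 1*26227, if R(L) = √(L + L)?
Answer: -26227 + √266 ≈ -26211.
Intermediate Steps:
R(L) = √2*√L (R(L) = √(2*L) = √2*√L)
R(113 - 1*(-20)) - 1*26227 = √2*√(113 - 1*(-20)) - 1*26227 = √2*√(113 + 20) - 26227 = √2*√133 - 26227 = √266 - 26227 = -26227 + √266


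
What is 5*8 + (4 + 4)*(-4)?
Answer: 8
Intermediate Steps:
5*8 + (4 + 4)*(-4) = 40 + 8*(-4) = 40 - 32 = 8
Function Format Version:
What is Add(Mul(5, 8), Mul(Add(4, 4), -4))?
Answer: 8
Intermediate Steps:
Add(Mul(5, 8), Mul(Add(4, 4), -4)) = Add(40, Mul(8, -4)) = Add(40, -32) = 8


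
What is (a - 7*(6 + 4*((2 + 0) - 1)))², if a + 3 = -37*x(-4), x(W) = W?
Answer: 5625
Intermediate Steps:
a = 145 (a = -3 - 37*(-4) = -3 + 148 = 145)
(a - 7*(6 + 4*((2 + 0) - 1)))² = (145 - 7*(6 + 4*((2 + 0) - 1)))² = (145 - 7*(6 + 4*(2 - 1)))² = (145 - 7*(6 + 4*1))² = (145 - 7*(6 + 4))² = (145 - 7*10)² = (145 - 70)² = 75² = 5625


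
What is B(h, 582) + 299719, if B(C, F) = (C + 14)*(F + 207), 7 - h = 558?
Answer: -123974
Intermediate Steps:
h = -551 (h = 7 - 1*558 = 7 - 558 = -551)
B(C, F) = (14 + C)*(207 + F)
B(h, 582) + 299719 = (2898 + 14*582 + 207*(-551) - 551*582) + 299719 = (2898 + 8148 - 114057 - 320682) + 299719 = -423693 + 299719 = -123974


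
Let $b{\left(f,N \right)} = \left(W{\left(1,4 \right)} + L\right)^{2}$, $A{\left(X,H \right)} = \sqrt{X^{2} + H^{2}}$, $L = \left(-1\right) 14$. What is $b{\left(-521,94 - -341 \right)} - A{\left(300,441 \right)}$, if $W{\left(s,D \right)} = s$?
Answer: $169 - 3 \sqrt{31609} \approx -364.37$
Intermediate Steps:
$L = -14$
$A{\left(X,H \right)} = \sqrt{H^{2} + X^{2}}$
$b{\left(f,N \right)} = 169$ ($b{\left(f,N \right)} = \left(1 - 14\right)^{2} = \left(-13\right)^{2} = 169$)
$b{\left(-521,94 - -341 \right)} - A{\left(300,441 \right)} = 169 - \sqrt{441^{2} + 300^{2}} = 169 - \sqrt{194481 + 90000} = 169 - \sqrt{284481} = 169 - 3 \sqrt{31609}$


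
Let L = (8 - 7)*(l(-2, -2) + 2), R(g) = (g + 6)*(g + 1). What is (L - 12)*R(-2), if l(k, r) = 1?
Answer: 36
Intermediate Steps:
R(g) = (1 + g)*(6 + g) (R(g) = (6 + g)*(1 + g) = (1 + g)*(6 + g))
L = 3 (L = (8 - 7)*(1 + 2) = 1*3 = 3)
(L - 12)*R(-2) = (3 - 12)*(6 + (-2)**2 + 7*(-2)) = -9*(6 + 4 - 14) = -9*(-4) = 36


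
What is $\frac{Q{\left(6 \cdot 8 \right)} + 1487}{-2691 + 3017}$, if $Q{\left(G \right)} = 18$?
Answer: $\frac{1505}{326} \approx 4.6166$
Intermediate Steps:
$\frac{Q{\left(6 \cdot 8 \right)} + 1487}{-2691 + 3017} = \frac{18 + 1487}{-2691 + 3017} = \frac{1505}{326}$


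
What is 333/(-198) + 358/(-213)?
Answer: -15757/4686 ≈ -3.3626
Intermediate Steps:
333/(-198) + 358/(-213) = 333*(-1/198) + 358*(-1/213) = -37/22 - 358/213 = -15757/4686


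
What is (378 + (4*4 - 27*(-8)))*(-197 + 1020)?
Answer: 502030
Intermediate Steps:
(378 + (4*4 - 27*(-8)))*(-197 + 1020) = (378 + (16 + 216))*823 = (378 + 232)*823 = 610*823 = 502030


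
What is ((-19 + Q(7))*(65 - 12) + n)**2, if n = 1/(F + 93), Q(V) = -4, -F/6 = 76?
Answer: 195804480004/131769 ≈ 1.4860e+6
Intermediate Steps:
F = -456 (F = -6*76 = -456)
n = -1/363 (n = 1/(-456 + 93) = 1/(-363) = -1/363 ≈ -0.0027548)
((-19 + Q(7))*(65 - 12) + n)**2 = ((-19 - 4)*(65 - 12) - 1/363)**2 = (-23*53 - 1/363)**2 = (-1219 - 1/363)**2 = (-442498/363)**2 = 195804480004/131769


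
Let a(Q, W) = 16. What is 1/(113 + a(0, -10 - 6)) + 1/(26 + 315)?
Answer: 470/43989 ≈ 0.010684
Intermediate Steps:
1/(113 + a(0, -10 - 6)) + 1/(26 + 315) = 1/(113 + 16) + 1/(26 + 315) = 1/129 + 1/341 = 470/43989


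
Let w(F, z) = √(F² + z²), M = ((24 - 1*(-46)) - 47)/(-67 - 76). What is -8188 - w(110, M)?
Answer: -8188 - √247433429/143 ≈ -8298.0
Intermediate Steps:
M = -23/143 (M = ((24 + 46) - 47)/(-143) = (70 - 47)*(-1/143) = 23*(-1/143) = -23/143 ≈ -0.16084)
-8188 - w(110, M) = -8188 - √(110² + (-23/143)²) = -8188 - √(12100 + 529/20449) = -8188 - √(247433429/20449) = -8188 - √247433429/143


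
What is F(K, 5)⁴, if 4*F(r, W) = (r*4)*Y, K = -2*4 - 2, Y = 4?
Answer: 2560000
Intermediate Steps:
K = -10 (K = -8 - 2 = -10)
F(r, W) = 4*r (F(r, W) = ((r*4)*4)/4 = ((4*r)*4)/4 = (16*r)/4 = 4*r)
F(K, 5)⁴ = (4*(-10))⁴ = (-40)⁴ = 2560000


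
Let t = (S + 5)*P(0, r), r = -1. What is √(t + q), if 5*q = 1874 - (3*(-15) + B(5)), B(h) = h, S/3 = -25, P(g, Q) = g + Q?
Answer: 2*√2830/5 ≈ 21.279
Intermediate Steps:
P(g, Q) = Q + g
S = -75 (S = 3*(-25) = -75)
q = 1914/5 (q = (1874 - (3*(-15) + 5))/5 = (1874 - (-45 + 5))/5 = (1874 - 1*(-40))/5 = (1874 + 40)/5 = (⅕)*1914 = 1914/5 ≈ 382.80)
t = 70 (t = (-75 + 5)*(-1 + 0) = -70*(-1) = 70)
√(t + q) = √(70 + 1914/5) = √(2264/5) = 2*√2830/5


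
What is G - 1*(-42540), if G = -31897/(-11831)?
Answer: 503322637/11831 ≈ 42543.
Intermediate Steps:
G = 31897/11831 (G = -31897*(-1/11831) = 31897/11831 ≈ 2.6961)
G - 1*(-42540) = 31897/11831 - 1*(-42540) = 31897/11831 + 42540 = 503322637/11831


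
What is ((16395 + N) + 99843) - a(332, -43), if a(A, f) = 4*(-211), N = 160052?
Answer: 277134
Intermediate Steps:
a(A, f) = -844
((16395 + N) + 99843) - a(332, -43) = ((16395 + 160052) + 99843) - 1*(-844) = (176447 + 99843) + 844 = 276290 + 844 = 277134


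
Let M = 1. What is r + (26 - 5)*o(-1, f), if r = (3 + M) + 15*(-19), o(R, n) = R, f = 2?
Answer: -302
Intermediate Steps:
r = -281 (r = (3 + 1) + 15*(-19) = 4 - 285 = -281)
r + (26 - 5)*o(-1, f) = -281 + (26 - 5)*(-1) = -281 + 21*(-1) = -281 - 21 = -302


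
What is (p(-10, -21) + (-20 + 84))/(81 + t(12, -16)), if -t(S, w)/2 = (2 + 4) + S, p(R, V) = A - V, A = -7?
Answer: 26/15 ≈ 1.7333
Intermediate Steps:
p(R, V) = -7 - V
t(S, w) = -12 - 2*S (t(S, w) = -2*((2 + 4) + S) = -2*(6 + S) = -12 - 2*S)
(p(-10, -21) + (-20 + 84))/(81 + t(12, -16)) = ((-7 - 1*(-21)) + (-20 + 84))/(81 + (-12 - 2*12)) = ((-7 + 21) + 64)/(81 + (-12 - 24)) = (14 + 64)/(81 - 36) = 78/45 = 78*(1/45) = 26/15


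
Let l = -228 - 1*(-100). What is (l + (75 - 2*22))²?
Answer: 9409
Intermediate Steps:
l = -128 (l = -228 + 100 = -128)
(l + (75 - 2*22))² = (-128 + (75 - 2*22))² = (-128 + (75 - 1*44))² = (-128 + (75 - 44))² = (-128 + 31)² = (-97)² = 9409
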